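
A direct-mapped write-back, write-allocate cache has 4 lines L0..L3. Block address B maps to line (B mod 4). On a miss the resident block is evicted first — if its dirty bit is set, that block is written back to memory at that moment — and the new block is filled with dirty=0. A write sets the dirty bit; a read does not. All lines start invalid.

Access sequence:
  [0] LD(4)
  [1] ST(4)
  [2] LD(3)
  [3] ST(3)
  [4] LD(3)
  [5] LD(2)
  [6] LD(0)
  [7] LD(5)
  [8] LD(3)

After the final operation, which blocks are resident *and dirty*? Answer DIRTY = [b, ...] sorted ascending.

DIRTY = [3]

0: R B4 → L0 miss [-]
1: W B4 → L0 hit [D]
2: R B3 → L3 miss [-]
3: W B3 → L3 hit [D]
4: R B3 → L3 hit [D]
5: R B2 → L2 miss [-]
6: R B0 → L0 miss wb→B4 [-]
7: R B5 → L1 miss [-]
8: R B3 → L3 hit [D]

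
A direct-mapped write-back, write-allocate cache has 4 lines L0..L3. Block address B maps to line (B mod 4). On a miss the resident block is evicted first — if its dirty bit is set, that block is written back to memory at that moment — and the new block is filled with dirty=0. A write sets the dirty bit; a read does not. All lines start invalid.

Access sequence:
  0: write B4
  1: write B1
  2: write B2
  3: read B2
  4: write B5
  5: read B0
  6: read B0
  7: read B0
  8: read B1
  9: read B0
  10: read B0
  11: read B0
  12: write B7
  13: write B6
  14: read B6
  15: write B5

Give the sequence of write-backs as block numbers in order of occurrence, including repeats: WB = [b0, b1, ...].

WB = [1, 4, 5, 2]

0: W B4 → L0 miss [D]
1: W B1 → L1 miss [D]
2: W B2 → L2 miss [D]
3: R B2 → L2 hit [D]
4: W B5 → L1 miss wb→B1 [D]
5: R B0 → L0 miss wb→B4 [-]
6: R B0 → L0 hit [-]
7: R B0 → L0 hit [-]
8: R B1 → L1 miss wb→B5 [-]
9: R B0 → L0 hit [-]
10: R B0 → L0 hit [-]
11: R B0 → L0 hit [-]
12: W B7 → L3 miss [D]
13: W B6 → L2 miss wb→B2 [D]
14: R B6 → L2 hit [D]
15: W B5 → L1 miss [D]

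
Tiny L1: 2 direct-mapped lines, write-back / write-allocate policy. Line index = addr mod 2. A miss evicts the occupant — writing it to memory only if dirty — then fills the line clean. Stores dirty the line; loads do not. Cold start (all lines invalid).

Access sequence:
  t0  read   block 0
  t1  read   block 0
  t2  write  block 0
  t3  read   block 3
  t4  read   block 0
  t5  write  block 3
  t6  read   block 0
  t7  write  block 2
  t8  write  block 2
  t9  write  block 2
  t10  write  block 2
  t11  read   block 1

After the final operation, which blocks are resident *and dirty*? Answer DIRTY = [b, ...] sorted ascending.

DIRTY = [2]

  0 | R B0 → L0 miss [-]
  1 | R B0 → L0 hit [-]
  2 | W B0 → L0 hit [D]
  3 | R B3 → L1 miss [-]
  4 | R B0 → L0 hit [D]
  5 | W B3 → L1 hit [D]
  6 | R B0 → L0 hit [D]
  7 | W B2 → L0 miss wb→B0 [D]
  8 | W B2 → L0 hit [D]
  9 | W B2 → L0 hit [D]
  10 | W B2 → L0 hit [D]
  11 | R B1 → L1 miss wb→B3 [-]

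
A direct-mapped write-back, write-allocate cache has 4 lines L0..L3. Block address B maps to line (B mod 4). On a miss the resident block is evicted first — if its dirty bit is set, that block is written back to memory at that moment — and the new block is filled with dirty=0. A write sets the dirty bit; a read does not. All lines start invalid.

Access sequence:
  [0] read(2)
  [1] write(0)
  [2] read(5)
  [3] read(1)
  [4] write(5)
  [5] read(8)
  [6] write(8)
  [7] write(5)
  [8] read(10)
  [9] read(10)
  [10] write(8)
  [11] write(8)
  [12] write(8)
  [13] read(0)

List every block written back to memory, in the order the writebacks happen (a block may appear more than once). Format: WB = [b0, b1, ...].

0: R B2 -> L2 miss  d=-]
1: W B0 -> L0 miss  d=D]
2: R B5 -> L1 miss  d=-]
3: R B1 -> L1 miss  d=-]
4: W B5 -> L1 miss  d=D]
5: R B8 -> L0 miss wb->B0  d=-]
6: W B8 -> L0 hit  d=D]
7: W B5 -> L1 hit  d=D]
8: R B10 -> L2 miss  d=-]
9: R B10 -> L2 hit  d=-]
10: W B8 -> L0 hit  d=D]
11: W B8 -> L0 hit  d=D]
12: W B8 -> L0 hit  d=D]
13: R B0 -> L0 miss wb->B8  d=-]

WB = [0, 8]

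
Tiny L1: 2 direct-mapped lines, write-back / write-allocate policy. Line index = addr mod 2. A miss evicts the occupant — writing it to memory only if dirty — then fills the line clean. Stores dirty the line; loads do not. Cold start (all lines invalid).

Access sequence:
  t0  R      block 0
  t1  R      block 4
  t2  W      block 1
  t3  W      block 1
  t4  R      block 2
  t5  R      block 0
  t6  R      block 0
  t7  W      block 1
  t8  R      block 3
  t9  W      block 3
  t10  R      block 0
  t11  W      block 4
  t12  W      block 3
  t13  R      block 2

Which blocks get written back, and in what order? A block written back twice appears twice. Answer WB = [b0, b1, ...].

  0 | R B0 → L0 miss [-]
  1 | R B4 → L0 miss [-]
  2 | W B1 → L1 miss [D]
  3 | W B1 → L1 hit [D]
  4 | R B2 → L0 miss [-]
  5 | R B0 → L0 miss [-]
  6 | R B0 → L0 hit [-]
  7 | W B1 → L1 hit [D]
  8 | R B3 → L1 miss wb→B1 [-]
  9 | W B3 → L1 hit [D]
  10 | R B0 → L0 hit [-]
  11 | W B4 → L0 miss [D]
  12 | W B3 → L1 hit [D]
  13 | R B2 → L0 miss wb→B4 [-]

WB = [1, 4]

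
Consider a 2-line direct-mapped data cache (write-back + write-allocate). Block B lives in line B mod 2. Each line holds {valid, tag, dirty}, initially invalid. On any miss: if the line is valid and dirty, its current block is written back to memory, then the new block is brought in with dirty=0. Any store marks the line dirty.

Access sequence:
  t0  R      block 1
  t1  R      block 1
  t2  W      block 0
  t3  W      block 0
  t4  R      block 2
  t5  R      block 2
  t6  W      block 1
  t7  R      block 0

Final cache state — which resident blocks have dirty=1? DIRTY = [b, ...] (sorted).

0: R B1 -> L1 miss  d=-]
1: R B1 -> L1 hit  d=-]
2: W B0 -> L0 miss  d=D]
3: W B0 -> L0 hit  d=D]
4: R B2 -> L0 miss wb->B0  d=-]
5: R B2 -> L0 hit  d=-]
6: W B1 -> L1 hit  d=D]
7: R B0 -> L0 miss  d=-]

DIRTY = [1]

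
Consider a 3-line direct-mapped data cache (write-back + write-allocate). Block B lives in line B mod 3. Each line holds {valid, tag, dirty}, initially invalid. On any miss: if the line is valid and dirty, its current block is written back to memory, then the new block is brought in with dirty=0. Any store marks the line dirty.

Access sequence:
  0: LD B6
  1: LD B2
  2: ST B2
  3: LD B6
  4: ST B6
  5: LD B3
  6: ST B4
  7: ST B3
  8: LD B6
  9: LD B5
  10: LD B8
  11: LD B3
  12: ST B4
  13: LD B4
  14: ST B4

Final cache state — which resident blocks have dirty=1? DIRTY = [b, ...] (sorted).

DIRTY = [4]

0: R B6 → L0 miss [-]
1: R B2 → L2 miss [-]
2: W B2 → L2 hit [D]
3: R B6 → L0 hit [-]
4: W B6 → L0 hit [D]
5: R B3 → L0 miss wb→B6 [-]
6: W B4 → L1 miss [D]
7: W B3 → L0 hit [D]
8: R B6 → L0 miss wb→B3 [-]
9: R B5 → L2 miss wb→B2 [-]
10: R B8 → L2 miss [-]
11: R B3 → L0 miss [-]
12: W B4 → L1 hit [D]
13: R B4 → L1 hit [D]
14: W B4 → L1 hit [D]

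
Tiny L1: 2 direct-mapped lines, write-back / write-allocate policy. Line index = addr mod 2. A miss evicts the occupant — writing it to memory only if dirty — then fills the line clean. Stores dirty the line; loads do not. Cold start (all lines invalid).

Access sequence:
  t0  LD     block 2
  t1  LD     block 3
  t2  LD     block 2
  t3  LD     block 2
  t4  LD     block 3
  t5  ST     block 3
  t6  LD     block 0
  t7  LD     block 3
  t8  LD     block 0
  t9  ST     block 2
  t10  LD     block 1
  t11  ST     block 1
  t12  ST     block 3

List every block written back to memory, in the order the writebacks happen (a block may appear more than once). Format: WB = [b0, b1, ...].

0: R B2 -> L0 miss  d=-]
1: R B3 -> L1 miss  d=-]
2: R B2 -> L0 hit  d=-]
3: R B2 -> L0 hit  d=-]
4: R B3 -> L1 hit  d=-]
5: W B3 -> L1 hit  d=D]
6: R B0 -> L0 miss  d=-]
7: R B3 -> L1 hit  d=D]
8: R B0 -> L0 hit  d=-]
9: W B2 -> L0 miss  d=D]
10: R B1 -> L1 miss wb->B3  d=-]
11: W B1 -> L1 hit  d=D]
12: W B3 -> L1 miss wb->B1  d=D]

WB = [3, 1]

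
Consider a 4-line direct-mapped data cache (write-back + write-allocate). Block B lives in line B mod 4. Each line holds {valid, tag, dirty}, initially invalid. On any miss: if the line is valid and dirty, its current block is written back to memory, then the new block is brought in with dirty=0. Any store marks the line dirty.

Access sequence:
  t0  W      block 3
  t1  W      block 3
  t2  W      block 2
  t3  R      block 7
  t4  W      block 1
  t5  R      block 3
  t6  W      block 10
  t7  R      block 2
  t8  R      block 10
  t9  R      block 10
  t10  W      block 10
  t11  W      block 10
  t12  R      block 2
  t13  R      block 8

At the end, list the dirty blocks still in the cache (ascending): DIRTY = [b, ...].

0: W B3 → L3 miss [D]
1: W B3 → L3 hit [D]
2: W B2 → L2 miss [D]
3: R B7 → L3 miss wb→B3 [-]
4: W B1 → L1 miss [D]
5: R B3 → L3 miss [-]
6: W B10 → L2 miss wb→B2 [D]
7: R B2 → L2 miss wb→B10 [-]
8: R B10 → L2 miss [-]
9: R B10 → L2 hit [-]
10: W B10 → L2 hit [D]
11: W B10 → L2 hit [D]
12: R B2 → L2 miss wb→B10 [-]
13: R B8 → L0 miss [-]

DIRTY = [1]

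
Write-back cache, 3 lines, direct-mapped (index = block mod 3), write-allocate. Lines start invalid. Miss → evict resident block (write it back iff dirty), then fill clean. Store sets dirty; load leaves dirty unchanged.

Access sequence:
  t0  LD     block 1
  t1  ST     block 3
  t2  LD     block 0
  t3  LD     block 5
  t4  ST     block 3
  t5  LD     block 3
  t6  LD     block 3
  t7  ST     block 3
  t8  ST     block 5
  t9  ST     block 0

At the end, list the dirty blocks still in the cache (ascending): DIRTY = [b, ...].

0: R B1 -> L1 miss  d=-]
1: W B3 -> L0 miss  d=D]
2: R B0 -> L0 miss wb->B3  d=-]
3: R B5 -> L2 miss  d=-]
4: W B3 -> L0 miss  d=D]
5: R B3 -> L0 hit  d=D]
6: R B3 -> L0 hit  d=D]
7: W B3 -> L0 hit  d=D]
8: W B5 -> L2 hit  d=D]
9: W B0 -> L0 miss wb->B3  d=D]

DIRTY = [0, 5]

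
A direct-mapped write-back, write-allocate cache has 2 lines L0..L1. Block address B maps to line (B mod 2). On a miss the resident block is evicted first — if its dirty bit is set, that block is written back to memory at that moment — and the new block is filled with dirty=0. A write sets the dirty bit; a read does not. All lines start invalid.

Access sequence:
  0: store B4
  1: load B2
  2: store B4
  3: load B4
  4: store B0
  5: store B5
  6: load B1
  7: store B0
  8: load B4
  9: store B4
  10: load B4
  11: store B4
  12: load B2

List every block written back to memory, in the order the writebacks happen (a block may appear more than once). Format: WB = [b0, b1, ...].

0: W B4 → L0 miss [D]
1: R B2 → L0 miss wb→B4 [-]
2: W B4 → L0 miss [D]
3: R B4 → L0 hit [D]
4: W B0 → L0 miss wb→B4 [D]
5: W B5 → L1 miss [D]
6: R B1 → L1 miss wb→B5 [-]
7: W B0 → L0 hit [D]
8: R B4 → L0 miss wb→B0 [-]
9: W B4 → L0 hit [D]
10: R B4 → L0 hit [D]
11: W B4 → L0 hit [D]
12: R B2 → L0 miss wb→B4 [-]

WB = [4, 4, 5, 0, 4]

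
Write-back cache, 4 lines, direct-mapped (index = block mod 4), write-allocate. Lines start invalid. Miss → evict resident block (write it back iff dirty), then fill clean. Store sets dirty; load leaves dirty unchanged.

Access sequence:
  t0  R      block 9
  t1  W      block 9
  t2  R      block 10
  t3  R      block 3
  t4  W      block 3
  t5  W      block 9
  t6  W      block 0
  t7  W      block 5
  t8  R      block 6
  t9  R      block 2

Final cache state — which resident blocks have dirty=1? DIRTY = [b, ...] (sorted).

DIRTY = [0, 3, 5]

0: R B9 -> L1 miss  d=-]
1: W B9 -> L1 hit  d=D]
2: R B10 -> L2 miss  d=-]
3: R B3 -> L3 miss  d=-]
4: W B3 -> L3 hit  d=D]
5: W B9 -> L1 hit  d=D]
6: W B0 -> L0 miss  d=D]
7: W B5 -> L1 miss wb->B9  d=D]
8: R B6 -> L2 miss  d=-]
9: R B2 -> L2 miss  d=-]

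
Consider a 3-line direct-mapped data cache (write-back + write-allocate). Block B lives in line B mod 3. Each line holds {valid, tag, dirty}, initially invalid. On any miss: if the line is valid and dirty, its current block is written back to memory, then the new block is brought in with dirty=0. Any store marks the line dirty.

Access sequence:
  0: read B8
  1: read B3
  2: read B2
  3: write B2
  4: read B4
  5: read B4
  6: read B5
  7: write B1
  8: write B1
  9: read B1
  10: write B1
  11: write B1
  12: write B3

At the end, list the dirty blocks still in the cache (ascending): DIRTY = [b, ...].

DIRTY = [1, 3]

0: R B8 -> L2 miss  d=-]
1: R B3 -> L0 miss  d=-]
2: R B2 -> L2 miss  d=-]
3: W B2 -> L2 hit  d=D]
4: R B4 -> L1 miss  d=-]
5: R B4 -> L1 hit  d=-]
6: R B5 -> L2 miss wb->B2  d=-]
7: W B1 -> L1 miss  d=D]
8: W B1 -> L1 hit  d=D]
9: R B1 -> L1 hit  d=D]
10: W B1 -> L1 hit  d=D]
11: W B1 -> L1 hit  d=D]
12: W B3 -> L0 hit  d=D]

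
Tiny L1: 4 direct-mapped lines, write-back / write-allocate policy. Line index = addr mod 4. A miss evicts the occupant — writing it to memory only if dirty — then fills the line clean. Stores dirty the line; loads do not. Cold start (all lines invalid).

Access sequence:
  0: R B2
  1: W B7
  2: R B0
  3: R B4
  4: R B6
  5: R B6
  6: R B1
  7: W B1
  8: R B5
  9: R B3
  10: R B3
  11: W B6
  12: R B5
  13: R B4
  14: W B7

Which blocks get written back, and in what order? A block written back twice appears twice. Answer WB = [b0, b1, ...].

WB = [1, 7]

  0 | R B2 → L2 miss [-]
  1 | W B7 → L3 miss [D]
  2 | R B0 → L0 miss [-]
  3 | R B4 → L0 miss [-]
  4 | R B6 → L2 miss [-]
  5 | R B6 → L2 hit [-]
  6 | R B1 → L1 miss [-]
  7 | W B1 → L1 hit [D]
  8 | R B5 → L1 miss wb→B1 [-]
  9 | R B3 → L3 miss wb→B7 [-]
  10 | R B3 → L3 hit [-]
  11 | W B6 → L2 hit [D]
  12 | R B5 → L1 hit [-]
  13 | R B4 → L0 hit [-]
  14 | W B7 → L3 miss [D]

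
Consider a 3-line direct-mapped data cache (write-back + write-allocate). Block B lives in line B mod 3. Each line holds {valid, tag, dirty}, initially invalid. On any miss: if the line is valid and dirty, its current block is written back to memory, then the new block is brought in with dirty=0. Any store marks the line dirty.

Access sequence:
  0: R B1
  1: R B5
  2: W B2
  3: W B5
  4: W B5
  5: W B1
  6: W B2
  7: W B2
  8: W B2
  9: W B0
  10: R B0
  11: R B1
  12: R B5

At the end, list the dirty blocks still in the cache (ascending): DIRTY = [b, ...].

  0 | R B1 → L1 miss [-]
  1 | R B5 → L2 miss [-]
  2 | W B2 → L2 miss [D]
  3 | W B5 → L2 miss wb→B2 [D]
  4 | W B5 → L2 hit [D]
  5 | W B1 → L1 hit [D]
  6 | W B2 → L2 miss wb→B5 [D]
  7 | W B2 → L2 hit [D]
  8 | W B2 → L2 hit [D]
  9 | W B0 → L0 miss [D]
  10 | R B0 → L0 hit [D]
  11 | R B1 → L1 hit [D]
  12 | R B5 → L2 miss wb→B2 [-]

DIRTY = [0, 1]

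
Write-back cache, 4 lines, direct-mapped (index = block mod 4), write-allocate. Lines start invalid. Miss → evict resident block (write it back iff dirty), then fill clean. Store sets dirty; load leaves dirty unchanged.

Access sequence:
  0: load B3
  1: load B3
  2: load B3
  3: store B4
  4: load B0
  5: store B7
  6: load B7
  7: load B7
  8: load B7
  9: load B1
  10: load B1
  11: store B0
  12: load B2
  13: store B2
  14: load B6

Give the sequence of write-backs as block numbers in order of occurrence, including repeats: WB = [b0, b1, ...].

WB = [4, 2]

0: R B3 -> L3 miss  d=-]
1: R B3 -> L3 hit  d=-]
2: R B3 -> L3 hit  d=-]
3: W B4 -> L0 miss  d=D]
4: R B0 -> L0 miss wb->B4  d=-]
5: W B7 -> L3 miss  d=D]
6: R B7 -> L3 hit  d=D]
7: R B7 -> L3 hit  d=D]
8: R B7 -> L3 hit  d=D]
9: R B1 -> L1 miss  d=-]
10: R B1 -> L1 hit  d=-]
11: W B0 -> L0 hit  d=D]
12: R B2 -> L2 miss  d=-]
13: W B2 -> L2 hit  d=D]
14: R B6 -> L2 miss wb->B2  d=-]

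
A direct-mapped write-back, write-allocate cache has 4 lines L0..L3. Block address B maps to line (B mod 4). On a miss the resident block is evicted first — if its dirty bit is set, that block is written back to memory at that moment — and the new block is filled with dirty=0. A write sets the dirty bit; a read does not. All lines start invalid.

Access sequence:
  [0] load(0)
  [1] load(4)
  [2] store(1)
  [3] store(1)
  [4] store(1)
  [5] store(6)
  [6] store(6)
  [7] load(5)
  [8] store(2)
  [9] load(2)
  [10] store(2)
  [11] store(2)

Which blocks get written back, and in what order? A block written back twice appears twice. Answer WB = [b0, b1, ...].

WB = [1, 6]

  0 | R B0 → L0 miss [-]
  1 | R B4 → L0 miss [-]
  2 | W B1 → L1 miss [D]
  3 | W B1 → L1 hit [D]
  4 | W B1 → L1 hit [D]
  5 | W B6 → L2 miss [D]
  6 | W B6 → L2 hit [D]
  7 | R B5 → L1 miss wb→B1 [-]
  8 | W B2 → L2 miss wb→B6 [D]
  9 | R B2 → L2 hit [D]
  10 | W B2 → L2 hit [D]
  11 | W B2 → L2 hit [D]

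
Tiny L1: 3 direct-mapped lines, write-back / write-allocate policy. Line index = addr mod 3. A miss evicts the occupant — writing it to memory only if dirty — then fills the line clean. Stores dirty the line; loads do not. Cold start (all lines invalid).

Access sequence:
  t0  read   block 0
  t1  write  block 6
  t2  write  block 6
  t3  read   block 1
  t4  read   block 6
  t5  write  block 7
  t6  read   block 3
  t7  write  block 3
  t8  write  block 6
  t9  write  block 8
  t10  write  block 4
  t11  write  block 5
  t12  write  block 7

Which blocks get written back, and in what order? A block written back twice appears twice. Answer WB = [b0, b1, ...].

0: R B0 → L0 miss [-]
1: W B6 → L0 miss [D]
2: W B6 → L0 hit [D]
3: R B1 → L1 miss [-]
4: R B6 → L0 hit [D]
5: W B7 → L1 miss [D]
6: R B3 → L0 miss wb→B6 [-]
7: W B3 → L0 hit [D]
8: W B6 → L0 miss wb→B3 [D]
9: W B8 → L2 miss [D]
10: W B4 → L1 miss wb→B7 [D]
11: W B5 → L2 miss wb→B8 [D]
12: W B7 → L1 miss wb→B4 [D]

WB = [6, 3, 7, 8, 4]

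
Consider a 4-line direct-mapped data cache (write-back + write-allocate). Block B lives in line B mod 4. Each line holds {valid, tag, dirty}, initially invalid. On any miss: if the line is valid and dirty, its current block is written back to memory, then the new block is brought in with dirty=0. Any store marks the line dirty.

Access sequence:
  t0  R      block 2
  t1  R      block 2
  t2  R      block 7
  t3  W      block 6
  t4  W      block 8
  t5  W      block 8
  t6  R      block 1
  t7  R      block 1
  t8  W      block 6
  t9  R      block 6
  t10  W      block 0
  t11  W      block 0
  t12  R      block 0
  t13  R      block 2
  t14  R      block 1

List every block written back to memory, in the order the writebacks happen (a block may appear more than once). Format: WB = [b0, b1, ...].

WB = [8, 6]

  0 | R B2 → L2 miss [-]
  1 | R B2 → L2 hit [-]
  2 | R B7 → L3 miss [-]
  3 | W B6 → L2 miss [D]
  4 | W B8 → L0 miss [D]
  5 | W B8 → L0 hit [D]
  6 | R B1 → L1 miss [-]
  7 | R B1 → L1 hit [-]
  8 | W B6 → L2 hit [D]
  9 | R B6 → L2 hit [D]
  10 | W B0 → L0 miss wb→B8 [D]
  11 | W B0 → L0 hit [D]
  12 | R B0 → L0 hit [D]
  13 | R B2 → L2 miss wb→B6 [-]
  14 | R B1 → L1 hit [-]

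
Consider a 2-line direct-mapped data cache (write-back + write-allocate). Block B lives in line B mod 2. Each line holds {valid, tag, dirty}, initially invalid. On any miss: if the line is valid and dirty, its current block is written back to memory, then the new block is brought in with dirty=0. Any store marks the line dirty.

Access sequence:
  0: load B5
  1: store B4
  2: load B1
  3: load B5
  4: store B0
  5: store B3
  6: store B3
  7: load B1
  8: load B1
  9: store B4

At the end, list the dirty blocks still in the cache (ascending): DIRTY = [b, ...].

DIRTY = [4]

0: R B5 → L1 miss [-]
1: W B4 → L0 miss [D]
2: R B1 → L1 miss [-]
3: R B5 → L1 miss [-]
4: W B0 → L0 miss wb→B4 [D]
5: W B3 → L1 miss [D]
6: W B3 → L1 hit [D]
7: R B1 → L1 miss wb→B3 [-]
8: R B1 → L1 hit [-]
9: W B4 → L0 miss wb→B0 [D]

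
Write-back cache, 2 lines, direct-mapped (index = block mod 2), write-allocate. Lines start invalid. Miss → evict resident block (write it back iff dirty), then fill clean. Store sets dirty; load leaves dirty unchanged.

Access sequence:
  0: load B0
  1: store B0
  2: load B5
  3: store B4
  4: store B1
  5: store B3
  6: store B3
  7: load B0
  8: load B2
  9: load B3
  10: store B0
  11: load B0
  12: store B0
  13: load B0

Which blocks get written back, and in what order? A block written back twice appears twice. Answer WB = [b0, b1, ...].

WB = [0, 1, 4]

0: R B0 → L0 miss [-]
1: W B0 → L0 hit [D]
2: R B5 → L1 miss [-]
3: W B4 → L0 miss wb→B0 [D]
4: W B1 → L1 miss [D]
5: W B3 → L1 miss wb→B1 [D]
6: W B3 → L1 hit [D]
7: R B0 → L0 miss wb→B4 [-]
8: R B2 → L0 miss [-]
9: R B3 → L1 hit [D]
10: W B0 → L0 miss [D]
11: R B0 → L0 hit [D]
12: W B0 → L0 hit [D]
13: R B0 → L0 hit [D]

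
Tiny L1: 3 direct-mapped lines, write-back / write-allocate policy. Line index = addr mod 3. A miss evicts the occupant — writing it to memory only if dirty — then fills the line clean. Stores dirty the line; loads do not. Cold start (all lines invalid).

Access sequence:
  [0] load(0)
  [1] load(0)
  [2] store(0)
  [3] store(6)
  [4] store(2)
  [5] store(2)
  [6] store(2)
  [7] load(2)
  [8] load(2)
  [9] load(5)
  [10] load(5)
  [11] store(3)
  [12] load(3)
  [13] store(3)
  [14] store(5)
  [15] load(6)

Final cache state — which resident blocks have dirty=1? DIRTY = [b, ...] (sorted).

0: R B0 → L0 miss [-]
1: R B0 → L0 hit [-]
2: W B0 → L0 hit [D]
3: W B6 → L0 miss wb→B0 [D]
4: W B2 → L2 miss [D]
5: W B2 → L2 hit [D]
6: W B2 → L2 hit [D]
7: R B2 → L2 hit [D]
8: R B2 → L2 hit [D]
9: R B5 → L2 miss wb→B2 [-]
10: R B5 → L2 hit [-]
11: W B3 → L0 miss wb→B6 [D]
12: R B3 → L0 hit [D]
13: W B3 → L0 hit [D]
14: W B5 → L2 hit [D]
15: R B6 → L0 miss wb→B3 [-]

DIRTY = [5]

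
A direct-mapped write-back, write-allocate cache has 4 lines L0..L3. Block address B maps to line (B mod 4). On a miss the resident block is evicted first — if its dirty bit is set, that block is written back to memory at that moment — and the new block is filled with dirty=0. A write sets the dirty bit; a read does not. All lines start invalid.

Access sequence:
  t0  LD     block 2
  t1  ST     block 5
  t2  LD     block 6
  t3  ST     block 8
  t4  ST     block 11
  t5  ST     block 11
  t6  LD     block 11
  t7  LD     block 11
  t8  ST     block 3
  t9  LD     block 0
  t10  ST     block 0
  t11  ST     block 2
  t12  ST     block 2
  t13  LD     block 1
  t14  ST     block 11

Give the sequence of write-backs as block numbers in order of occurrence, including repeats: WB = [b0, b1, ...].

  0 | R B2 → L2 miss [-]
  1 | W B5 → L1 miss [D]
  2 | R B6 → L2 miss [-]
  3 | W B8 → L0 miss [D]
  4 | W B11 → L3 miss [D]
  5 | W B11 → L3 hit [D]
  6 | R B11 → L3 hit [D]
  7 | R B11 → L3 hit [D]
  8 | W B3 → L3 miss wb→B11 [D]
  9 | R B0 → L0 miss wb→B8 [-]
  10 | W B0 → L0 hit [D]
  11 | W B2 → L2 miss [D]
  12 | W B2 → L2 hit [D]
  13 | R B1 → L1 miss wb→B5 [-]
  14 | W B11 → L3 miss wb→B3 [D]

WB = [11, 8, 5, 3]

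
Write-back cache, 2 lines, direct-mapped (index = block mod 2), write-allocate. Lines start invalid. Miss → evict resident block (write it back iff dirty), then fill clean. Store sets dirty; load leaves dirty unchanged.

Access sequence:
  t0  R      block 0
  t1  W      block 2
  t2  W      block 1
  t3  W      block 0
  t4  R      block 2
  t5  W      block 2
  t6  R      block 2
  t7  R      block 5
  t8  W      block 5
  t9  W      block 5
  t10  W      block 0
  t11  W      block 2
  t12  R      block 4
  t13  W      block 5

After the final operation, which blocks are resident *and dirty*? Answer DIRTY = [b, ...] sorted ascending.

  0 | R B0 → L0 miss [-]
  1 | W B2 → L0 miss [D]
  2 | W B1 → L1 miss [D]
  3 | W B0 → L0 miss wb→B2 [D]
  4 | R B2 → L0 miss wb→B0 [-]
  5 | W B2 → L0 hit [D]
  6 | R B2 → L0 hit [D]
  7 | R B5 → L1 miss wb→B1 [-]
  8 | W B5 → L1 hit [D]
  9 | W B5 → L1 hit [D]
  10 | W B0 → L0 miss wb→B2 [D]
  11 | W B2 → L0 miss wb→B0 [D]
  12 | R B4 → L0 miss wb→B2 [-]
  13 | W B5 → L1 hit [D]

DIRTY = [5]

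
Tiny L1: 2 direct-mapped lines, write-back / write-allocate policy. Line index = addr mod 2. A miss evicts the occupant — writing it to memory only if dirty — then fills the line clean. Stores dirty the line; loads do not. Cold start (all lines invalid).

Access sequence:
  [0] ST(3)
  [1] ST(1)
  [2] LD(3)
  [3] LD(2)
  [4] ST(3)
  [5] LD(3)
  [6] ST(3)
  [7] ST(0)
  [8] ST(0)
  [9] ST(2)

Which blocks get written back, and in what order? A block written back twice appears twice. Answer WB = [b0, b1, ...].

WB = [3, 1, 0]

  0 | W B3 → L1 miss [D]
  1 | W B1 → L1 miss wb→B3 [D]
  2 | R B3 → L1 miss wb→B1 [-]
  3 | R B2 → L0 miss [-]
  4 | W B3 → L1 hit [D]
  5 | R B3 → L1 hit [D]
  6 | W B3 → L1 hit [D]
  7 | W B0 → L0 miss [D]
  8 | W B0 → L0 hit [D]
  9 | W B2 → L0 miss wb→B0 [D]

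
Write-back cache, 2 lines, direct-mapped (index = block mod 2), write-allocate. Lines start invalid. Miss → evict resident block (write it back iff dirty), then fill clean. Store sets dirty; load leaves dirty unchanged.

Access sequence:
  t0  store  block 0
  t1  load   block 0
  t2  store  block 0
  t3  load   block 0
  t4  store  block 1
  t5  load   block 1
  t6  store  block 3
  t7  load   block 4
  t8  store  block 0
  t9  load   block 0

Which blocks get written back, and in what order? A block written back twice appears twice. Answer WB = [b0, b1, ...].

WB = [1, 0]

  0 | W B0 → L0 miss [D]
  1 | R B0 → L0 hit [D]
  2 | W B0 → L0 hit [D]
  3 | R B0 → L0 hit [D]
  4 | W B1 → L1 miss [D]
  5 | R B1 → L1 hit [D]
  6 | W B3 → L1 miss wb→B1 [D]
  7 | R B4 → L0 miss wb→B0 [-]
  8 | W B0 → L0 miss [D]
  9 | R B0 → L0 hit [D]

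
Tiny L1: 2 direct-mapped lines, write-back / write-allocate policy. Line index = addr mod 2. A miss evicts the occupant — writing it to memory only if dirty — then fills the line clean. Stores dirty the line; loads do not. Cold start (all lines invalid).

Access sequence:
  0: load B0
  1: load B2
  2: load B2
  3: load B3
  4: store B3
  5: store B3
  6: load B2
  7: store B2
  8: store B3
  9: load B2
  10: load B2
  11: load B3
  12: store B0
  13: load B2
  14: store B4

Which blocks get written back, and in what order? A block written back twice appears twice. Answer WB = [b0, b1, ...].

0: R B0 -> L0 miss  d=-]
1: R B2 -> L0 miss  d=-]
2: R B2 -> L0 hit  d=-]
3: R B3 -> L1 miss  d=-]
4: W B3 -> L1 hit  d=D]
5: W B3 -> L1 hit  d=D]
6: R B2 -> L0 hit  d=-]
7: W B2 -> L0 hit  d=D]
8: W B3 -> L1 hit  d=D]
9: R B2 -> L0 hit  d=D]
10: R B2 -> L0 hit  d=D]
11: R B3 -> L1 hit  d=D]
12: W B0 -> L0 miss wb->B2  d=D]
13: R B2 -> L0 miss wb->B0  d=-]
14: W B4 -> L0 miss  d=D]

WB = [2, 0]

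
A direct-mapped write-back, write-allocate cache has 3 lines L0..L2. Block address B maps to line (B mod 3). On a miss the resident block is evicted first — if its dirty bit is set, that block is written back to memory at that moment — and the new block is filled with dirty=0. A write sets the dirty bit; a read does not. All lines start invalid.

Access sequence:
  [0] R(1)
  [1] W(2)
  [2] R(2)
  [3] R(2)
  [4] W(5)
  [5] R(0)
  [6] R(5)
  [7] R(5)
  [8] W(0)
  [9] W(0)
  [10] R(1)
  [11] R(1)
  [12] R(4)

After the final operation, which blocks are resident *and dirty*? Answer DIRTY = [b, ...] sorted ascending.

0: R B1 -> L1 miss  d=-]
1: W B2 -> L2 miss  d=D]
2: R B2 -> L2 hit  d=D]
3: R B2 -> L2 hit  d=D]
4: W B5 -> L2 miss wb->B2  d=D]
5: R B0 -> L0 miss  d=-]
6: R B5 -> L2 hit  d=D]
7: R B5 -> L2 hit  d=D]
8: W B0 -> L0 hit  d=D]
9: W B0 -> L0 hit  d=D]
10: R B1 -> L1 hit  d=-]
11: R B1 -> L1 hit  d=-]
12: R B4 -> L1 miss  d=-]

DIRTY = [0, 5]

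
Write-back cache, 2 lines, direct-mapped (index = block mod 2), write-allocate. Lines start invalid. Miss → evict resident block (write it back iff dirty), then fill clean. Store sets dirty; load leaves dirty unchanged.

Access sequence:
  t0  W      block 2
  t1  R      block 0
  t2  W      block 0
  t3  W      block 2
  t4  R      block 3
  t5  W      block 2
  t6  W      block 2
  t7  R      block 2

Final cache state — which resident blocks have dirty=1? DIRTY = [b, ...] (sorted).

0: W B2 -> L0 miss  d=D]
1: R B0 -> L0 miss wb->B2  d=-]
2: W B0 -> L0 hit  d=D]
3: W B2 -> L0 miss wb->B0  d=D]
4: R B3 -> L1 miss  d=-]
5: W B2 -> L0 hit  d=D]
6: W B2 -> L0 hit  d=D]
7: R B2 -> L0 hit  d=D]

DIRTY = [2]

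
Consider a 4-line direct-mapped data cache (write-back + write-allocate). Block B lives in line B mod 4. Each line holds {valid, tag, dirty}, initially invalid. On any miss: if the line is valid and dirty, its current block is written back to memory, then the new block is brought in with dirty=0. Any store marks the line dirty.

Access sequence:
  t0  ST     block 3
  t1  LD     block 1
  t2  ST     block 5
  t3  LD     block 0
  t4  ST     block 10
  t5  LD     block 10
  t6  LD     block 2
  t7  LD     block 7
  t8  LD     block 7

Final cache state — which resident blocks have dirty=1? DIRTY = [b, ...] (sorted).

DIRTY = [5]

0: W B3 -> L3 miss  d=D]
1: R B1 -> L1 miss  d=-]
2: W B5 -> L1 miss  d=D]
3: R B0 -> L0 miss  d=-]
4: W B10 -> L2 miss  d=D]
5: R B10 -> L2 hit  d=D]
6: R B2 -> L2 miss wb->B10  d=-]
7: R B7 -> L3 miss wb->B3  d=-]
8: R B7 -> L3 hit  d=-]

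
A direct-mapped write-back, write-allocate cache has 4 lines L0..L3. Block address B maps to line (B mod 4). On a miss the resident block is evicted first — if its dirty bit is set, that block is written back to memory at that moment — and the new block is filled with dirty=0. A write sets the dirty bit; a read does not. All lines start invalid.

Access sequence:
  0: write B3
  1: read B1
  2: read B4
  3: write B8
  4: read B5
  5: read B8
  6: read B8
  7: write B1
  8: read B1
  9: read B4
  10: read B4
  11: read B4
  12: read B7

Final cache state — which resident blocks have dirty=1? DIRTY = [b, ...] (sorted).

DIRTY = [1]

  0 | W B3 → L3 miss [D]
  1 | R B1 → L1 miss [-]
  2 | R B4 → L0 miss [-]
  3 | W B8 → L0 miss [D]
  4 | R B5 → L1 miss [-]
  5 | R B8 → L0 hit [D]
  6 | R B8 → L0 hit [D]
  7 | W B1 → L1 miss [D]
  8 | R B1 → L1 hit [D]
  9 | R B4 → L0 miss wb→B8 [-]
  10 | R B4 → L0 hit [-]
  11 | R B4 → L0 hit [-]
  12 | R B7 → L3 miss wb→B3 [-]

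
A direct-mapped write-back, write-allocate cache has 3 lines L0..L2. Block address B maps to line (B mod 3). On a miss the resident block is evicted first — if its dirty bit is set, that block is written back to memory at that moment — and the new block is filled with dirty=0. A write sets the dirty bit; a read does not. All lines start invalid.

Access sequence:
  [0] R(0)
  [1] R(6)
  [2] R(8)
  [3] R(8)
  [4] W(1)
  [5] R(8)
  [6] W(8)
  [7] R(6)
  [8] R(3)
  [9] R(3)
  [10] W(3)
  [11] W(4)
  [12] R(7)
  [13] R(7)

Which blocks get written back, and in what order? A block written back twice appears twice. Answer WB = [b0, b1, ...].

0: R B0 → L0 miss [-]
1: R B6 → L0 miss [-]
2: R B8 → L2 miss [-]
3: R B8 → L2 hit [-]
4: W B1 → L1 miss [D]
5: R B8 → L2 hit [-]
6: W B8 → L2 hit [D]
7: R B6 → L0 hit [-]
8: R B3 → L0 miss [-]
9: R B3 → L0 hit [-]
10: W B3 → L0 hit [D]
11: W B4 → L1 miss wb→B1 [D]
12: R B7 → L1 miss wb→B4 [-]
13: R B7 → L1 hit [-]

WB = [1, 4]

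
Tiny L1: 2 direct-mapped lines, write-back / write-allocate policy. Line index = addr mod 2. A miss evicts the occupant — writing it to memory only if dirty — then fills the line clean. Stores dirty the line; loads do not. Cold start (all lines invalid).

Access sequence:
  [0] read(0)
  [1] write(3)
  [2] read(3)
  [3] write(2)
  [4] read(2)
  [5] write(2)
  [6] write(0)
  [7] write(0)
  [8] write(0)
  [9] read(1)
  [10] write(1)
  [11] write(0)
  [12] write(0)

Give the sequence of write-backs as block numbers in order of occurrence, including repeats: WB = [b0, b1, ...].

0: R B0 -> L0 miss  d=-]
1: W B3 -> L1 miss  d=D]
2: R B3 -> L1 hit  d=D]
3: W B2 -> L0 miss  d=D]
4: R B2 -> L0 hit  d=D]
5: W B2 -> L0 hit  d=D]
6: W B0 -> L0 miss wb->B2  d=D]
7: W B0 -> L0 hit  d=D]
8: W B0 -> L0 hit  d=D]
9: R B1 -> L1 miss wb->B3  d=-]
10: W B1 -> L1 hit  d=D]
11: W B0 -> L0 hit  d=D]
12: W B0 -> L0 hit  d=D]

WB = [2, 3]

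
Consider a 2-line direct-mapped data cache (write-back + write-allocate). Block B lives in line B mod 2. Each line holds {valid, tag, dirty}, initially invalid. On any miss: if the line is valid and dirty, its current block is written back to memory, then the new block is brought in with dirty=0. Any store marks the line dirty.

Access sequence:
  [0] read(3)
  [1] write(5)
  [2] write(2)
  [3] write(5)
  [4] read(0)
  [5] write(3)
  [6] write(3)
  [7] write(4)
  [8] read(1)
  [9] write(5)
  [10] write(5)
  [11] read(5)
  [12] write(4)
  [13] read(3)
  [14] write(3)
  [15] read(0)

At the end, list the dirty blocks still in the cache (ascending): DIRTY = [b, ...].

DIRTY = [3]

  0 | R B3 → L1 miss [-]
  1 | W B5 → L1 miss [D]
  2 | W B2 → L0 miss [D]
  3 | W B5 → L1 hit [D]
  4 | R B0 → L0 miss wb→B2 [-]
  5 | W B3 → L1 miss wb→B5 [D]
  6 | W B3 → L1 hit [D]
  7 | W B4 → L0 miss [D]
  8 | R B1 → L1 miss wb→B3 [-]
  9 | W B5 → L1 miss [D]
  10 | W B5 → L1 hit [D]
  11 | R B5 → L1 hit [D]
  12 | W B4 → L0 hit [D]
  13 | R B3 → L1 miss wb→B5 [-]
  14 | W B3 → L1 hit [D]
  15 | R B0 → L0 miss wb→B4 [-]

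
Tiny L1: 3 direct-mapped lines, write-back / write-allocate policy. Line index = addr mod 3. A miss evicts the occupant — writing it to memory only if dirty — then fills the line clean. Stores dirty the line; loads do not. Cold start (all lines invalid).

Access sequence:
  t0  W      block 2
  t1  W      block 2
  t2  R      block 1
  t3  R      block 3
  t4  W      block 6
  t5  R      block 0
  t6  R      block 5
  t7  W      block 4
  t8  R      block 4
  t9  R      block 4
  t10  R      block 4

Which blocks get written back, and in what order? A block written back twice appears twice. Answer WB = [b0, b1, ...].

WB = [6, 2]

0: W B2 -> L2 miss  d=D]
1: W B2 -> L2 hit  d=D]
2: R B1 -> L1 miss  d=-]
3: R B3 -> L0 miss  d=-]
4: W B6 -> L0 miss  d=D]
5: R B0 -> L0 miss wb->B6  d=-]
6: R B5 -> L2 miss wb->B2  d=-]
7: W B4 -> L1 miss  d=D]
8: R B4 -> L1 hit  d=D]
9: R B4 -> L1 hit  d=D]
10: R B4 -> L1 hit  d=D]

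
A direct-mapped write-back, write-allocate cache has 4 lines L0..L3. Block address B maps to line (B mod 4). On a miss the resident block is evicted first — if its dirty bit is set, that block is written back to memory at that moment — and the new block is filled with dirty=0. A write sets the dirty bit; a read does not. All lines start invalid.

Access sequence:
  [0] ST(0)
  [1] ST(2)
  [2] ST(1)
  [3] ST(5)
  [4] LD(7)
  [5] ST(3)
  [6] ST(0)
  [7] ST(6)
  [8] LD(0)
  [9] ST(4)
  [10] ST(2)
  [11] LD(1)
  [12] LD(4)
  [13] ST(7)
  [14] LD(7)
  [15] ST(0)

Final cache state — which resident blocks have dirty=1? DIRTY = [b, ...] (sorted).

0: W B0 -> L0 miss  d=D]
1: W B2 -> L2 miss  d=D]
2: W B1 -> L1 miss  d=D]
3: W B5 -> L1 miss wb->B1  d=D]
4: R B7 -> L3 miss  d=-]
5: W B3 -> L3 miss  d=D]
6: W B0 -> L0 hit  d=D]
7: W B6 -> L2 miss wb->B2  d=D]
8: R B0 -> L0 hit  d=D]
9: W B4 -> L0 miss wb->B0  d=D]
10: W B2 -> L2 miss wb->B6  d=D]
11: R B1 -> L1 miss wb->B5  d=-]
12: R B4 -> L0 hit  d=D]
13: W B7 -> L3 miss wb->B3  d=D]
14: R B7 -> L3 hit  d=D]
15: W B0 -> L0 miss wb->B4  d=D]

DIRTY = [0, 2, 7]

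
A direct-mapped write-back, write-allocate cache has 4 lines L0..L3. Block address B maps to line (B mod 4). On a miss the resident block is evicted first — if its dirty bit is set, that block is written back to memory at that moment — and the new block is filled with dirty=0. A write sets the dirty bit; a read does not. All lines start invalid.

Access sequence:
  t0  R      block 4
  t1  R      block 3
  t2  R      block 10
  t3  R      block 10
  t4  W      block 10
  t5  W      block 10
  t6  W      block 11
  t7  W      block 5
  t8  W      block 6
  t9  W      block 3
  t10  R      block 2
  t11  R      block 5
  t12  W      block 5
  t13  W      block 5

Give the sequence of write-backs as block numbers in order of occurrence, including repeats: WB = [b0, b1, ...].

0: R B4 -> L0 miss  d=-]
1: R B3 -> L3 miss  d=-]
2: R B10 -> L2 miss  d=-]
3: R B10 -> L2 hit  d=-]
4: W B10 -> L2 hit  d=D]
5: W B10 -> L2 hit  d=D]
6: W B11 -> L3 miss  d=D]
7: W B5 -> L1 miss  d=D]
8: W B6 -> L2 miss wb->B10  d=D]
9: W B3 -> L3 miss wb->B11  d=D]
10: R B2 -> L2 miss wb->B6  d=-]
11: R B5 -> L1 hit  d=D]
12: W B5 -> L1 hit  d=D]
13: W B5 -> L1 hit  d=D]

WB = [10, 11, 6]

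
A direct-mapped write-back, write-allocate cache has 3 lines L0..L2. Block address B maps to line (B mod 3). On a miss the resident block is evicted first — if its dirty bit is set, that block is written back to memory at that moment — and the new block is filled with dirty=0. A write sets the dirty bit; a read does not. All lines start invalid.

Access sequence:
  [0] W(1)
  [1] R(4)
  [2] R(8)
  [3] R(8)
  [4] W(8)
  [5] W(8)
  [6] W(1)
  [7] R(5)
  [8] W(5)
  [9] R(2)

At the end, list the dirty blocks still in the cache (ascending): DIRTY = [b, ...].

0: W B1 → L1 miss [D]
1: R B4 → L1 miss wb→B1 [-]
2: R B8 → L2 miss [-]
3: R B8 → L2 hit [-]
4: W B8 → L2 hit [D]
5: W B8 → L2 hit [D]
6: W B1 → L1 miss [D]
7: R B5 → L2 miss wb→B8 [-]
8: W B5 → L2 hit [D]
9: R B2 → L2 miss wb→B5 [-]

DIRTY = [1]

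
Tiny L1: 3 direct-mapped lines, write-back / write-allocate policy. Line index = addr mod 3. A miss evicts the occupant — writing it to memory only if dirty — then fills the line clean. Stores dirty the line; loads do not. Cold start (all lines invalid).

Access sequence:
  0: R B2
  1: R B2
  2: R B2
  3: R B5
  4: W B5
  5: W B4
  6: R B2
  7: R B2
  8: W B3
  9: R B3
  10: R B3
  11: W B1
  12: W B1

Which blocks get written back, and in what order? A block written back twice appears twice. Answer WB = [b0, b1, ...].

WB = [5, 4]

0: R B2 → L2 miss [-]
1: R B2 → L2 hit [-]
2: R B2 → L2 hit [-]
3: R B5 → L2 miss [-]
4: W B5 → L2 hit [D]
5: W B4 → L1 miss [D]
6: R B2 → L2 miss wb→B5 [-]
7: R B2 → L2 hit [-]
8: W B3 → L0 miss [D]
9: R B3 → L0 hit [D]
10: R B3 → L0 hit [D]
11: W B1 → L1 miss wb→B4 [D]
12: W B1 → L1 hit [D]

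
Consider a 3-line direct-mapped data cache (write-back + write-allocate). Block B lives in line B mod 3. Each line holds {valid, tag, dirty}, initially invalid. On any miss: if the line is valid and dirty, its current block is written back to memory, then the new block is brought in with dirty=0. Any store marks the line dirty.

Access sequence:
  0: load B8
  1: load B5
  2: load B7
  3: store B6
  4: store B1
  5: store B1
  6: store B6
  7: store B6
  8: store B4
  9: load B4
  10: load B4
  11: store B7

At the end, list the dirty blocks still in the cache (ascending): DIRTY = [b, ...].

DIRTY = [6, 7]

  0 | R B8 → L2 miss [-]
  1 | R B5 → L2 miss [-]
  2 | R B7 → L1 miss [-]
  3 | W B6 → L0 miss [D]
  4 | W B1 → L1 miss [D]
  5 | W B1 → L1 hit [D]
  6 | W B6 → L0 hit [D]
  7 | W B6 → L0 hit [D]
  8 | W B4 → L1 miss wb→B1 [D]
  9 | R B4 → L1 hit [D]
  10 | R B4 → L1 hit [D]
  11 | W B7 → L1 miss wb→B4 [D]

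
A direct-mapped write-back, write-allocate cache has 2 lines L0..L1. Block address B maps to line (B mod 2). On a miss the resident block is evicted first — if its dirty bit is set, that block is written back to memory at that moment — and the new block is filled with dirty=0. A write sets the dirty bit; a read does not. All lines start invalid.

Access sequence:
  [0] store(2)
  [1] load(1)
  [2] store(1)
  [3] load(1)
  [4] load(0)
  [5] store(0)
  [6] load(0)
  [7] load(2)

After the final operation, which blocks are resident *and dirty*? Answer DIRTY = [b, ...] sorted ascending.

DIRTY = [1]

0: W B2 → L0 miss [D]
1: R B1 → L1 miss [-]
2: W B1 → L1 hit [D]
3: R B1 → L1 hit [D]
4: R B0 → L0 miss wb→B2 [-]
5: W B0 → L0 hit [D]
6: R B0 → L0 hit [D]
7: R B2 → L0 miss wb→B0 [-]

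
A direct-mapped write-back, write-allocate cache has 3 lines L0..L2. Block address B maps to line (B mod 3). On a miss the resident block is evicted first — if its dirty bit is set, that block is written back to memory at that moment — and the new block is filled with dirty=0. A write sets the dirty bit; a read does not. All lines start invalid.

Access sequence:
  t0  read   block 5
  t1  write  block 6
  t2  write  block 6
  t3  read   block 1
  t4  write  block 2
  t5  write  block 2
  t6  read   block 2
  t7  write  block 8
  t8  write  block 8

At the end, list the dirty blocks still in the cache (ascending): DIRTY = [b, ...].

  0 | R B5 → L2 miss [-]
  1 | W B6 → L0 miss [D]
  2 | W B6 → L0 hit [D]
  3 | R B1 → L1 miss [-]
  4 | W B2 → L2 miss [D]
  5 | W B2 → L2 hit [D]
  6 | R B2 → L2 hit [D]
  7 | W B8 → L2 miss wb→B2 [D]
  8 | W B8 → L2 hit [D]

DIRTY = [6, 8]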